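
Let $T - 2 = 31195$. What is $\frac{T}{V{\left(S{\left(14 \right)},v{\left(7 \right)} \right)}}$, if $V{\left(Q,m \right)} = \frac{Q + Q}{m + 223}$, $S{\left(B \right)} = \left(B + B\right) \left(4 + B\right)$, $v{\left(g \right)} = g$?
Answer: $\frac{1195885}{168} \approx 7118.4$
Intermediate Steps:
$T = 31197$ ($T = 2 + 31195 = 31197$)
$S{\left(B \right)} = 2 B \left(4 + B\right)$
$V{\left(Q,m \right)} = \frac{2 Q}{223 + m}$
$\frac{T}{V{\left(S{\left(14 \right)},v{\left(7 \right)} \right)}} = \frac{31197}{2 \cdot 2 \cdot 14 \left(4 + 14\right) \frac{1}{223 + 7}} = \frac{31197}{2 \cdot 2 \cdot 14 \cdot 18 \cdot \frac{1}{230}} = \frac{31197}{2 \cdot 504 \cdot \frac{1}{230}} = \frac{31197}{\frac{504}{115}} = 31197 \cdot \frac{115}{504} = \frac{1195885}{168}$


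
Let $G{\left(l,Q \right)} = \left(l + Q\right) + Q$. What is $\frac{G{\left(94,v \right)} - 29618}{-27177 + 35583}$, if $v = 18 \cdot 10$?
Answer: $- \frac{14582}{4203} \approx -3.4694$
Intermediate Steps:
$v = 180$
$G{\left(l,Q \right)} = l + 2 Q$ ($G{\left(l,Q \right)} = \left(Q + l\right) + Q = l + 2 Q$)
$\frac{G{\left(94,v \right)} - 29618}{-27177 + 35583} = \frac{\left(94 + 2 \cdot 180\right) - 29618}{-27177 + 35583} = \frac{\left(94 + 360\right) - 29618}{8406} = \left(454 - 29618\right) \frac{1}{8406} = \left(-29164\right) \frac{1}{8406} = - \frac{14582}{4203}$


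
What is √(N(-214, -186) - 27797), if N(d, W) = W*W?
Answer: √6799 ≈ 82.456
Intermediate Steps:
N(d, W) = W²
√(N(-214, -186) - 27797) = √((-186)² - 27797) = √(34596 - 27797) = √6799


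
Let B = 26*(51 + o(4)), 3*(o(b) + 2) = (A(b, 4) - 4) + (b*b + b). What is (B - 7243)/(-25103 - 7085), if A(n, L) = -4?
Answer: 5865/32188 ≈ 0.18221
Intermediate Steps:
o(b) = -14/3 + b/3 + b²/3 (o(b) = -2 + ((-4 - 4) + (b*b + b))/3 = -2 + (-8 + (b² + b))/3 = -2 + (-8 + (b + b²))/3 = -2 + (-8 + b + b²)/3 = -2 + (-8/3 + b/3 + b²/3) = -14/3 + b/3 + b²/3)
B = 1378 (B = 26*(51 + (-14/3 + (⅓)*4 + (⅓)*4²)) = 26*(51 + (-14/3 + 4/3 + (⅓)*16)) = 26*(51 + (-14/3 + 4/3 + 16/3)) = 26*(51 + 2) = 26*53 = 1378)
(B - 7243)/(-25103 - 7085) = (1378 - 7243)/(-25103 - 7085) = -5865/(-32188) = -5865*(-1/32188) = 5865/32188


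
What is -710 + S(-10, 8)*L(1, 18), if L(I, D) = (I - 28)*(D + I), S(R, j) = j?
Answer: -4814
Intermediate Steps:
L(I, D) = (-28 + I)*(D + I)
-710 + S(-10, 8)*L(1, 18) = -710 + 8*(1**2 - 28*18 - 28*1 + 18*1) = -710 + 8*(1 - 504 - 28 + 18) = -710 + 8*(-513) = -710 - 4104 = -4814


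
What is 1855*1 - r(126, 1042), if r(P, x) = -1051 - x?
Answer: 3948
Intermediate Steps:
1855*1 - r(126, 1042) = 1855*1 - (-1051 - 1*1042) = 1855 - (-1051 - 1042) = 1855 - 1*(-2093) = 1855 + 2093 = 3948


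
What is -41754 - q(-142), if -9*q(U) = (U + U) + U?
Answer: -125404/3 ≈ -41801.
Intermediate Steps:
q(U) = -U/3 (q(U) = -((U + U) + U)/9 = -(2*U + U)/9 = -U/3)
-41754 - q(-142) = -41754 - (-1)*(-142)/3 = -41754 - 1*142/3 = -41754 - 142/3 = -125404/3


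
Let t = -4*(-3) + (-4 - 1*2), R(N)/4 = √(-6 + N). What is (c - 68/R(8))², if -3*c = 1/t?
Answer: 46819/324 + 17*√2/18 ≈ 145.84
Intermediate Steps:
R(N) = 4*√(-6 + N)
t = 6 (t = 12 + (-4 - 2) = 12 - 6 = 6)
c = -1/18 (c = -⅓/6 = -⅓*⅙ = -1/18 ≈ -0.055556)
(c - 68/R(8))² = (-1/18 - 68*1/(4*√(-6 + 8)))² = (-1/18 - 68*√2/8)² = (-1/18 - 17*√2/2)²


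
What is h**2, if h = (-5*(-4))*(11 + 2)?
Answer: 67600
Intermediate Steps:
h = 260 (h = 20*13 = 260)
h**2 = 260**2 = 67600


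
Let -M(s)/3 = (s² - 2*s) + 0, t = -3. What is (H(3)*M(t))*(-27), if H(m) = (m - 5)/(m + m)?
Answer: -405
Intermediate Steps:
H(m) = (-5 + m)/(2*m) (H(m) = (-5 + m)/((2*m)) = (-5 + m)*(1/(2*m)) = (-5 + m)/(2*m))
M(s) = -3*s² + 6*s (M(s) = -3*((s² - 2*s) + 0) = -3*(s² - 2*s) = -3*s² + 6*s)
(H(3)*M(t))*(-27) = (((½)*(-5 + 3)/3)*(3*(-3)*(2 - 1*(-3))))*(-27) = (((½)*(⅓)*(-2))*(3*(-3)*(2 + 3)))*(-27) = -(-3)*5*(-27) = -⅓*(-45)*(-27) = 15*(-27) = -405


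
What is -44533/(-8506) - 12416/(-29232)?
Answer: 87962447/15540462 ≈ 5.6602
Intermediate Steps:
-44533/(-8506) - 12416/(-29232) = -44533*(-1/8506) - 12416*(-1/29232) = 44533/8506 + 776/1827 = 87962447/15540462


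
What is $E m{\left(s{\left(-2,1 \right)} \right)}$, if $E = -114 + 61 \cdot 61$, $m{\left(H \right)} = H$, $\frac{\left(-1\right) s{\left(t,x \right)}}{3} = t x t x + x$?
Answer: $-54105$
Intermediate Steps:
$s{\left(t,x \right)} = - 3 x - 3 t^{2} x^{2}$ ($s{\left(t,x \right)} = - 3 \left(t x t x + x\right) = - 3 \left(x t^{2} x + x\right) = - 3 \left(t^{2} x^{2} + x\right) = - 3 \left(x + t^{2} x^{2}\right) = - 3 x - 3 t^{2} x^{2}$)
$E = 3607$ ($E = -114 + 3721 = 3607$)
$E m{\left(s{\left(-2,1 \right)} \right)} = 3607 \left(\left(-3\right) 1 \left(1 + 1 \left(-2\right)^{2}\right)\right) = 3607 \left(\left(-3\right) 1 \left(1 + 1 \cdot 4\right)\right) = 3607 \left(\left(-3\right) 1 \left(1 + 4\right)\right) = 3607 \left(\left(-3\right) 1 \cdot 5\right) = 3607 \left(-15\right) = -54105$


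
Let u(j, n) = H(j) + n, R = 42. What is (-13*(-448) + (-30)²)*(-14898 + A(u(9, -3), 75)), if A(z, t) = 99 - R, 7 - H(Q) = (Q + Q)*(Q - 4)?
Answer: -99790884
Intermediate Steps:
H(Q) = 7 - 2*Q*(-4 + Q) (H(Q) = 7 - (Q + Q)*(Q - 4) = 7 - 2*Q*(-4 + Q))
u(j, n) = 7 + n - 2*j² + 8*j (u(j, n) = (7 - 2*j² + 8*j) + n = 7 + n - 2*j² + 8*j)
A(z, t) = 57 (A(z, t) = 99 - 1*42 = 99 - 42 = 57)
(-13*(-448) + (-30)²)*(-14898 + A(u(9, -3), 75)) = (-13*(-448) + (-30)²)*(-14898 + 57) = (5824 + 900)*(-14841) = 6724*(-14841) = -99790884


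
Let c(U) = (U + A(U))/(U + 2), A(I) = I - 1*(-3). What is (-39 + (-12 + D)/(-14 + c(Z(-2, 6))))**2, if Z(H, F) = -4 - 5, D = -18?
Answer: 9162729/6889 ≈ 1330.1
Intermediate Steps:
A(I) = 3 + I (A(I) = I + 3 = 3 + I)
Z(H, F) = -9
c(U) = (3 + 2*U)/(2 + U) (c(U) = (U + (3 + U))/(U + 2) = (3 + 2*U)/(2 + U))
(-39 + (-12 + D)/(-14 + c(Z(-2, 6))))**2 = (-39 + (-12 - 18)/(-14 + (3 + 2*(-9))/(2 - 9)))**2 = (-39 - 30/(-14 + (3 - 18)/(-7)))**2 = (-39 - 30/(-14 - 1/7*(-15)))**2 = (-39 - 30/(-14 + 15/7))**2 = (-39 - 30/(-83/7))**2 = (-39 - 30*(-7/83))**2 = (-39 + 210/83)**2 = (-3027/83)**2 = 9162729/6889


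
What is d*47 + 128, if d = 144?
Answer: 6896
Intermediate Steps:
d*47 + 128 = 144*47 + 128 = 6768 + 128 = 6896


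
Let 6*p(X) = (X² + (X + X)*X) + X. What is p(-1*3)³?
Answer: 64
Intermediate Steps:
p(X) = X²/2 + X/6 (p(X) = ((X² + (X + X)*X) + X)/6 = ((X² + (2*X)*X) + X)/6 = ((X² + 2*X²) + X)/6 = (3*X² + X)/6 = (X + 3*X²)/6 = X²/2 + X/6)
p(-1*3)³ = ((-1*3)*(1 + 3*(-1*3))/6)³ = ((⅙)*(-3)*(1 + 3*(-3)))³ = ((⅙)*(-3)*(1 - 9))³ = ((⅙)*(-3)*(-8))³ = 4³ = 64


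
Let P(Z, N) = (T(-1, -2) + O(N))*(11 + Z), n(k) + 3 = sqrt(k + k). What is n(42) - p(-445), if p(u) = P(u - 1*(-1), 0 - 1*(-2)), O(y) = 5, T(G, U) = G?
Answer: 1729 + 2*sqrt(21) ≈ 1738.2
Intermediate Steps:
n(k) = -3 + sqrt(2)*sqrt(k) (n(k) = -3 + sqrt(k + k) = -3 + sqrt(2*k) = -3 + sqrt(2)*sqrt(k))
P(Z, N) = 44 + 4*Z (P(Z, N) = (-1 + 5)*(11 + Z) = 4*(11 + Z) = 44 + 4*Z)
p(u) = 48 + 4*u (p(u) = 44 + 4*(u - 1*(-1)) = 44 + 4*(u + 1) = 44 + 4*(1 + u) = 44 + (4 + 4*u) = 48 + 4*u)
n(42) - p(-445) = (-3 + sqrt(2)*sqrt(42)) - (48 + 4*(-445)) = (-3 + 2*sqrt(21)) - (48 - 1780) = (-3 + 2*sqrt(21)) - 1*(-1732) = (-3 + 2*sqrt(21)) + 1732 = 1729 + 2*sqrt(21)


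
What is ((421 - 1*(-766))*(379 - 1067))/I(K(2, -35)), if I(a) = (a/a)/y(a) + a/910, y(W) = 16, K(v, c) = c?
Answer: -169864448/5 ≈ -3.3973e+7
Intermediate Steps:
I(a) = 1/16 + a/910 (I(a) = (a/a)/16 + a/910 = 1*(1/16) + a*(1/910) = 1/16 + a/910)
((421 - 1*(-766))*(379 - 1067))/I(K(2, -35)) = ((421 - 1*(-766))*(379 - 1067))/(1/16 + (1/910)*(-35)) = ((421 + 766)*(-688))/(1/16 - 1/26) = (1187*(-688))/(5/208) = -816656*208/5 = -169864448/5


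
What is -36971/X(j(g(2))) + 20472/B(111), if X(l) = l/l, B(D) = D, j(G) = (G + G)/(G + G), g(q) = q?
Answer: -1361103/37 ≈ -36787.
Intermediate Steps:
j(G) = 1 (j(G) = (2*G)/((2*G)) = (2*G)*(1/(2*G)) = 1)
X(l) = 1
-36971/X(j(g(2))) + 20472/B(111) = -36971/1 + 20472/111 = -36971*1 + 20472*(1/111) = -36971 + 6824/37 = -1361103/37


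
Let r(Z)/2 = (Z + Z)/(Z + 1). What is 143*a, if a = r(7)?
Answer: 1001/2 ≈ 500.50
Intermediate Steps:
r(Z) = 4*Z/(1 + Z) (r(Z) = 2*((Z + Z)/(Z + 1)) = 2*((2*Z)/(1 + Z)) = 2*(2*Z/(1 + Z)) = 4*Z/(1 + Z))
a = 7/2 (a = 4*7/(1 + 7) = 4*7/8 = 4*7*(1/8) = 7/2 ≈ 3.5000)
143*a = 143*(7/2) = 1001/2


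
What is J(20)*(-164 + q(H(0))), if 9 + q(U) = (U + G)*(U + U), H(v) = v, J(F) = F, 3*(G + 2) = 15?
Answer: -3460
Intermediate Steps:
G = 3 (G = -2 + (1/3)*15 = -2 + 5 = 3)
q(U) = -9 + 2*U*(3 + U) (q(U) = -9 + (U + 3)*(U + U) = -9 + (3 + U)*(2*U) = -9 + 2*U*(3 + U))
J(20)*(-164 + q(H(0))) = 20*(-164 + (-9 + 2*0**2 + 6*0)) = 20*(-164 + (-9 + 2*0 + 0)) = 20*(-164 + (-9 + 0 + 0)) = 20*(-164 - 9) = 20*(-173) = -3460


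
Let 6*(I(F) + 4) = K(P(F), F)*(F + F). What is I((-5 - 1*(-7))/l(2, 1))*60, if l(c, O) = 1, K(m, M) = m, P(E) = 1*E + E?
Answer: -80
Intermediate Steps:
P(E) = 2*E (P(E) = E + E = 2*E)
I(F) = -4 + 2*F²/3 (I(F) = -4 + ((2*F)*(F + F))/6 = -4 + ((2*F)*(2*F))/6 = -4 + (4*F²)/6 = -4 + 2*F²/3)
I((-5 - 1*(-7))/l(2, 1))*60 = (-4 + 2*((-5 - 1*(-7))/1)²/3)*60 = (-4 + 2*((-5 + 7)*1)²/3)*60 = (-4 + 2*(2*1)²/3)*60 = (-4 + (⅔)*2²)*60 = (-4 + (⅔)*4)*60 = (-4 + 8/3)*60 = -4/3*60 = -80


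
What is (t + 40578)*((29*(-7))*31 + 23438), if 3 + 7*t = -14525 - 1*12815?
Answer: 4401172935/7 ≈ 6.2874e+8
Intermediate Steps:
t = -27343/7 (t = -3/7 + (-14525 - 1*12815)/7 = -3/7 + (-14525 - 12815)/7 = -3/7 + (⅐)*(-27340) = -3/7 - 27340/7 = -27343/7 ≈ -3906.1)
(t + 40578)*((29*(-7))*31 + 23438) = (-27343/7 + 40578)*((29*(-7))*31 + 23438) = 256703*(-203*31 + 23438)/7 = 256703*(-6293 + 23438)/7 = (256703/7)*17145 = 4401172935/7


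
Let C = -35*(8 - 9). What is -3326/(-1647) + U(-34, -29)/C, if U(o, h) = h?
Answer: 68647/57645 ≈ 1.1909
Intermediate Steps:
C = 35 (C = -35*(-1) = 35)
-3326/(-1647) + U(-34, -29)/C = -3326/(-1647) - 29/35 = -3326*(-1/1647) - 29*1/35 = 3326/1647 - 29/35 = 68647/57645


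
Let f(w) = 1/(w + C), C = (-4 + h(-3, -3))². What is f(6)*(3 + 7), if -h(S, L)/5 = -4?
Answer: 5/131 ≈ 0.038168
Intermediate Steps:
h(S, L) = 20 (h(S, L) = -5*(-4) = 20)
C = 256 (C = (-4 + 20)² = 16² = 256)
f(w) = 1/(256 + w) (f(w) = 1/(w + 256) = 1/(256 + w))
f(6)*(3 + 7) = (3 + 7)/(256 + 6) = 10/262 = (1/262)*10 = 5/131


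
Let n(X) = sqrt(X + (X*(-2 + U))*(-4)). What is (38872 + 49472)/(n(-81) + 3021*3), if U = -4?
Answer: 4942356/507037 - 24540*I/507037 ≈ 9.7475 - 0.048399*I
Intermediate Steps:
n(X) = 5*sqrt(X) (n(X) = sqrt(X + (X*(-2 - 4))*(-4)) = sqrt(X + (X*(-6))*(-4)) = sqrt(X - 6*X*(-4)) = sqrt(X + 24*X) = sqrt(25*X) = 5*sqrt(X))
(38872 + 49472)/(n(-81) + 3021*3) = (38872 + 49472)/(5*sqrt(-81) + 3021*3) = 88344/(5*(9*I) + 9063) = 88344/(45*I + 9063) = 88344/(9063 + 45*I) = 88344*((9063 - 45*I)/82139994) = 1636*(9063 - 45*I)/1521111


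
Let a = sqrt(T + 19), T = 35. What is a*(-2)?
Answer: -6*sqrt(6) ≈ -14.697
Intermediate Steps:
a = 3*sqrt(6) (a = sqrt(35 + 19) = sqrt(54) = 3*sqrt(6) ≈ 7.3485)
a*(-2) = (3*sqrt(6))*(-2) = -6*sqrt(6)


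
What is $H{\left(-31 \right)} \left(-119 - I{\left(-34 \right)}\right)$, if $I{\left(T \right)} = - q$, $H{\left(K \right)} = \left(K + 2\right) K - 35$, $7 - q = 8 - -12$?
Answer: $-114048$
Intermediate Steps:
$q = -13$ ($q = 7 - \left(8 - -12\right) = 7 - \left(8 + 12\right) = 7 - 20 = -13$)
$H{\left(K \right)} = -35 + K \left(2 + K\right)$ ($H{\left(K \right)} = \left(2 + K\right) K - 35 = K \left(2 + K\right) - 35 = -35 + K \left(2 + K\right)$)
$I{\left(T \right)} = 13$ ($I{\left(T \right)} = \left(-1\right) \left(-13\right) = 13$)
$H{\left(-31 \right)} \left(-119 - I{\left(-34 \right)}\right) = \left(-35 + \left(-31\right)^{2} + 2 \left(-31\right)\right) \left(-119 - 13\right) = \left(-35 + 961 - 62\right) \left(-119 - 13\right) = 864 \left(-132\right) = -114048$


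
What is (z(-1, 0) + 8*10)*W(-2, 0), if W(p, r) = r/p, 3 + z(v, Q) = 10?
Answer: 0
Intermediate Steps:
z(v, Q) = 7 (z(v, Q) = -3 + 10 = 7)
(z(-1, 0) + 8*10)*W(-2, 0) = (7 + 8*10)*(0/(-2)) = (7 + 80)*(0*(-½)) = 87*0 = 0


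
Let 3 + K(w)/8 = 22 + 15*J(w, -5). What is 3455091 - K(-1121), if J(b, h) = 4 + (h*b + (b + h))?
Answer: 2916979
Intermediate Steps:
J(b, h) = 4 + b + h + b*h (J(b, h) = 4 + (b*h + (b + h)) = 4 + (b + h + b*h) = 4 + b + h + b*h)
K(w) = 32 - 480*w (K(w) = -24 + 8*(22 + 15*(4 + w - 5 + w*(-5))) = -24 + 8*(22 + 15*(4 + w - 5 - 5*w)) = -24 + 8*(22 + 15*(-1 - 4*w)) = -24 + 8*(22 + (-15 - 60*w)) = -24 + 8*(7 - 60*w) = -24 + (56 - 480*w) = 32 - 480*w)
3455091 - K(-1121) = 3455091 - (32 - 480*(-1121)) = 3455091 - (32 + 538080) = 3455091 - 1*538112 = 3455091 - 538112 = 2916979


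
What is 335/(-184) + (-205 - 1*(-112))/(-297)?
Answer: -27461/18216 ≈ -1.5075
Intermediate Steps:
335/(-184) + (-205 - 1*(-112))/(-297) = 335*(-1/184) + (-205 + 112)*(-1/297) = -335/184 - 93*(-1/297) = -335/184 + 31/99 = -27461/18216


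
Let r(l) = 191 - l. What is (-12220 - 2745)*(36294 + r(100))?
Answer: -544501525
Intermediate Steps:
(-12220 - 2745)*(36294 + r(100)) = (-12220 - 2745)*(36294 + (191 - 1*100)) = -14965*(36294 + (191 - 100)) = -14965*(36294 + 91) = -14965*36385 = -544501525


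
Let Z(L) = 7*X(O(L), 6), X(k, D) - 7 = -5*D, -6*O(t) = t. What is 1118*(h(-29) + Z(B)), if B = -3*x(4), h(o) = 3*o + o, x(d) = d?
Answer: -309686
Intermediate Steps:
O(t) = -t/6
h(o) = 4*o
X(k, D) = 7 - 5*D
B = -12 (B = -3*4 = -12)
Z(L) = -161 (Z(L) = 7*(7 - 5*6) = 7*(7 - 30) = 7*(-23) = -161)
1118*(h(-29) + Z(B)) = 1118*(4*(-29) - 161) = 1118*(-116 - 161) = 1118*(-277) = -309686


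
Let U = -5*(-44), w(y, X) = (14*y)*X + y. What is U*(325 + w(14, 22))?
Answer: 1023220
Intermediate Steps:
w(y, X) = y + 14*X*y (w(y, X) = 14*X*y + y = y + 14*X*y)
U = 220
U*(325 + w(14, 22)) = 220*(325 + 14*(1 + 14*22)) = 220*(325 + 14*(1 + 308)) = 220*(325 + 14*309) = 220*(325 + 4326) = 220*4651 = 1023220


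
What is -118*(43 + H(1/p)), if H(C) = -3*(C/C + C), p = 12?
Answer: -9381/2 ≈ -4690.5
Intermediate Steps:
H(C) = -3 - 3*C (H(C) = -3*(1 + C) = -3 - 3*C)
-118*(43 + H(1/p)) = -118*(43 + (-3 - 3/12)) = -118*(43 + (-3 - 3*1/12)) = -118*(43 + (-3 - ¼)) = -118*(43 - 13/4) = -118*159/4 = -9381/2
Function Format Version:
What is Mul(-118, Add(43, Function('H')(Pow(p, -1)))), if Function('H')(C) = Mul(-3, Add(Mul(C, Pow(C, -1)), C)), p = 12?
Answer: Rational(-9381, 2) ≈ -4690.5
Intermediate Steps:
Function('H')(C) = Add(-3, Mul(-3, C)) (Function('H')(C) = Mul(-3, Add(1, C)) = Add(-3, Mul(-3, C)))
Mul(-118, Add(43, Function('H')(Pow(p, -1)))) = Mul(-118, Add(43, Add(-3, Mul(-3, Pow(12, -1))))) = Mul(-118, Add(43, Add(-3, Mul(-3, Rational(1, 12))))) = Mul(-118, Add(43, Add(-3, Rational(-1, 4)))) = Mul(-118, Add(43, Rational(-13, 4))) = Mul(-118, Rational(159, 4)) = Rational(-9381, 2)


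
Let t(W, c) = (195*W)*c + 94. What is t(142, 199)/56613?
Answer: 5510404/56613 ≈ 97.335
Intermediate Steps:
t(W, c) = 94 + 195*W*c (t(W, c) = 195*W*c + 94 = 94 + 195*W*c)
t(142, 199)/56613 = (94 + 195*142*199)/56613 = (94 + 5510310)*(1/56613) = 5510404*(1/56613) = 5510404/56613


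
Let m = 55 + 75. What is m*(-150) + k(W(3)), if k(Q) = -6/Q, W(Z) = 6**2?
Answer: -117001/6 ≈ -19500.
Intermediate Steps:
W(Z) = 36
m = 130
m*(-150) + k(W(3)) = 130*(-150) - 6/36 = -19500 - 6*1/36 = -19500 - 1/6 = -117001/6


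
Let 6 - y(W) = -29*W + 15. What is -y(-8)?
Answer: 241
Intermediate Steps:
y(W) = -9 + 29*W (y(W) = 6 - (-29*W + 15) = 6 - (15 - 29*W) = 6 + (-15 + 29*W) = -9 + 29*W)
-y(-8) = -(-9 + 29*(-8)) = -(-9 - 232) = -1*(-241) = 241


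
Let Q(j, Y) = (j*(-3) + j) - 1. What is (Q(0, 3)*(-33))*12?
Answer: 396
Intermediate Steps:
Q(j, Y) = -1 - 2*j (Q(j, Y) = (-3*j + j) - 1 = -2*j - 1 = -1 - 2*j)
(Q(0, 3)*(-33))*12 = ((-1 - 2*0)*(-33))*12 = ((-1 + 0)*(-33))*12 = -1*(-33)*12 = 33*12 = 396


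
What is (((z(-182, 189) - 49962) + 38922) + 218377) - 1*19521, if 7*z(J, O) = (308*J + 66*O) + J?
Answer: 181564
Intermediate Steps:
z(J, O) = 66*O/7 + 309*J/7 (z(J, O) = ((308*J + 66*O) + J)/7 = ((66*O + 308*J) + J)/7 = (66*O + 309*J)/7 = 66*O/7 + 309*J/7)
(((z(-182, 189) - 49962) + 38922) + 218377) - 1*19521 = (((((66/7)*189 + (309/7)*(-182)) - 49962) + 38922) + 218377) - 1*19521 = ((((1782 - 8034) - 49962) + 38922) + 218377) - 19521 = (((-6252 - 49962) + 38922) + 218377) - 19521 = ((-56214 + 38922) + 218377) - 19521 = (-17292 + 218377) - 19521 = 201085 - 19521 = 181564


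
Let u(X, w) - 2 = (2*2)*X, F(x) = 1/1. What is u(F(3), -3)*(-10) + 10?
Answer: -50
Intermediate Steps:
F(x) = 1
u(X, w) = 2 + 4*X (u(X, w) = 2 + (2*2)*X = 2 + 4*X)
u(F(3), -3)*(-10) + 10 = (2 + 4*1)*(-10) + 10 = (2 + 4)*(-10) + 10 = 6*(-10) + 10 = -60 + 10 = -50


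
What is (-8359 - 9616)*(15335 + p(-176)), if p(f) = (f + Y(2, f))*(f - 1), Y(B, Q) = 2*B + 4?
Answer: -810151225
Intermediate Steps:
Y(B, Q) = 4 + 2*B
p(f) = (-1 + f)*(8 + f) (p(f) = (f + (4 + 2*2))*(f - 1) = (f + (4 + 4))*(-1 + f) = (f + 8)*(-1 + f) = (8 + f)*(-1 + f) = (-1 + f)*(8 + f))
(-8359 - 9616)*(15335 + p(-176)) = (-8359 - 9616)*(15335 + (-8 + (-176)² + 7*(-176))) = -17975*(15335 + (-8 + 30976 - 1232)) = -17975*(15335 + 29736) = -17975*45071 = -810151225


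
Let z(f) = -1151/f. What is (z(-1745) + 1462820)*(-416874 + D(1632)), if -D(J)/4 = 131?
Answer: -1065459338843298/1745 ≈ -6.1058e+11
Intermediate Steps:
D(J) = -524 (D(J) = -4*131 = -524)
(z(-1745) + 1462820)*(-416874 + D(1632)) = (-1151/(-1745) + 1462820)*(-416874 - 524) = (-1151*(-1/1745) + 1462820)*(-417398) = (1151/1745 + 1462820)*(-417398) = (2552622051/1745)*(-417398) = -1065459338843298/1745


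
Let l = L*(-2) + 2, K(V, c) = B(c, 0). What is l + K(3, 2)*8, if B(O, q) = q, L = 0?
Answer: 2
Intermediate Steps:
K(V, c) = 0
l = 2 (l = 0*(-2) + 2 = 0 + 2 = 2)
l + K(3, 2)*8 = 2 + 0*8 = 2 + 0 = 2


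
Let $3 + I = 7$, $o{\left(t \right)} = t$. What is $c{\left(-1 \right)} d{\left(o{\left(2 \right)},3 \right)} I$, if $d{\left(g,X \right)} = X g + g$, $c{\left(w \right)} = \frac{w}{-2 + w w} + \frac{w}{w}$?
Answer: $64$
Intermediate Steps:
$I = 4$ ($I = -3 + 7 = 4$)
$c{\left(w \right)} = 1 + \frac{w}{-2 + w^{2}}$ ($c{\left(w \right)} = \frac{w}{-2 + w^{2}} + 1 = 1 + \frac{w}{-2 + w^{2}}$)
$d{\left(g,X \right)} = g + X g$
$c{\left(-1 \right)} d{\left(o{\left(2 \right)},3 \right)} I = \frac{-2 - 1 + \left(-1\right)^{2}}{-2 + \left(-1\right)^{2}} \cdot 2 \left(1 + 3\right) 4 = \frac{-2 - 1 + 1}{-2 + 1} \cdot 2 \cdot 4 \cdot 4 = \frac{1}{-1} \left(-2\right) 8 \cdot 4 = \left(-1\right) \left(-2\right) 8 \cdot 4 = 2 \cdot 8 \cdot 4 = 16 \cdot 4 = 64$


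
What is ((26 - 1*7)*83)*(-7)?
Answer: -11039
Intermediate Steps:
((26 - 1*7)*83)*(-7) = ((26 - 7)*83)*(-7) = (19*83)*(-7) = 1577*(-7) = -11039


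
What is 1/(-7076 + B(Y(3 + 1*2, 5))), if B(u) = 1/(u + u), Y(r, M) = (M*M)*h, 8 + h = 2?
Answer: -300/2122801 ≈ -0.00014132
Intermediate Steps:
h = -6 (h = -8 + 2 = -6)
Y(r, M) = -6*M**2 (Y(r, M) = (M*M)*(-6) = M**2*(-6) = -6*M**2)
B(u) = 1/(2*u)
1/(-7076 + B(Y(3 + 1*2, 5))) = 1/(-7076 + 1/(2*((-6*5**2)))) = 1/(-7076 + 1/(2*((-6*25)))) = 1/(-7076 + (1/2)/(-150)) = 1/(-7076 + (1/2)*(-1/150)) = 1/(-7076 - 1/300) = 1/(-2122801/300) = -300/2122801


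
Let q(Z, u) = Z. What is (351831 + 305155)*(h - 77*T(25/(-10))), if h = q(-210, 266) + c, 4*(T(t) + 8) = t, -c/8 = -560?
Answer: 12966604189/4 ≈ 3.2417e+9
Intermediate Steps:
c = 4480 (c = -8*(-560) = 4480)
T(t) = -8 + t/4
h = 4270 (h = -210 + 4480 = 4270)
(351831 + 305155)*(h - 77*T(25/(-10))) = (351831 + 305155)*(4270 - 77*(-8 + (25/(-10))/4)) = 656986*(4270 - 77*(-8 + (25*(-1/10))/4)) = 656986*(4270 - 77*(-8 + (1/4)*(-5/2))) = 656986*(4270 - 77*(-8 - 5/8)) = 656986*(4270 - 77*(-69/8)) = 656986*(4270 + 5313/8) = 656986*(39473/8) = 12966604189/4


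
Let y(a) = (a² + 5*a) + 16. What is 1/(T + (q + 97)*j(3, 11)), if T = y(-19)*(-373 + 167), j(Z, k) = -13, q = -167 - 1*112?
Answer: -1/55726 ≈ -1.7945e-5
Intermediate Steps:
q = -279 (q = -167 - 112 = -279)
y(a) = 16 + a² + 5*a
T = -58092 (T = (16 + (-19)² + 5*(-19))*(-373 + 167) = (16 + 361 - 95)*(-206) = 282*(-206) = -58092)
1/(T + (q + 97)*j(3, 11)) = 1/(-58092 + (-279 + 97)*(-13)) = 1/(-58092 - 182*(-13)) = 1/(-58092 + 2366) = 1/(-55726) = -1/55726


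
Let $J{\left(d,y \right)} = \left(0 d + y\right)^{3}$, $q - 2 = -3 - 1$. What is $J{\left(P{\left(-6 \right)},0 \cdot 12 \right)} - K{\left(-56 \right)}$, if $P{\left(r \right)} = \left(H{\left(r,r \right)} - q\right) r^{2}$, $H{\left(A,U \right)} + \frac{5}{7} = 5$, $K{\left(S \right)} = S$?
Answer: $56$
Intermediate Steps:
$q = -2$ ($q = 2 - 4 = -2$)
$H{\left(A,U \right)} = \frac{30}{7}$ ($H{\left(A,U \right)} = - \frac{5}{7} + 5 = \frac{30}{7}$)
$P{\left(r \right)} = \frac{44 r^{2}}{7}$ ($P{\left(r \right)} = \left(\frac{30}{7} - -2\right) r^{2} = \left(\frac{30}{7} + 2\right) r^{2} = \frac{44 r^{2}}{7}$)
$J{\left(d,y \right)} = y^{3}$ ($J{\left(d,y \right)} = \left(0 + y\right)^{3} = y^{3}$)
$J{\left(P{\left(-6 \right)},0 \cdot 12 \right)} - K{\left(-56 \right)} = \left(0 \cdot 12\right)^{3} - -56 = 0^{3} + 56 = 0 + 56 = 56$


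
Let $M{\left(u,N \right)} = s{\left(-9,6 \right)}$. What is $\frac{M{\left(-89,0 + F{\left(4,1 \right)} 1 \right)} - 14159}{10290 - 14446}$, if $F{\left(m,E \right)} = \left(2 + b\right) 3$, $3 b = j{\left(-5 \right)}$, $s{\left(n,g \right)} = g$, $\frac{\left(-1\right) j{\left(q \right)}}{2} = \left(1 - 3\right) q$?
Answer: $\frac{14153}{4156} \approx 3.4054$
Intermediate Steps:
$j{\left(q \right)} = 4 q$ ($j{\left(q \right)} = - 2 \left(1 - 3\right) q = - 2 \left(- 2 q\right) = 4 q$)
$b = - \frac{20}{3}$ ($b = \frac{4 \left(-5\right)}{3} = \frac{1}{3} \left(-20\right) = - \frac{20}{3} \approx -6.6667$)
$F{\left(m,E \right)} = -14$ ($F{\left(m,E \right)} = \left(2 - \frac{20}{3}\right) 3 = \left(- \frac{14}{3}\right) 3 = -14$)
$M{\left(u,N \right)} = 6$
$\frac{M{\left(-89,0 + F{\left(4,1 \right)} 1 \right)} - 14159}{10290 - 14446} = \frac{6 - 14159}{10290 - 14446} = - \frac{14153}{-4156} = \left(-14153\right) \left(- \frac{1}{4156}\right) = \frac{14153}{4156}$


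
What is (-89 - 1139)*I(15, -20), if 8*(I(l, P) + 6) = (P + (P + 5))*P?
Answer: -100082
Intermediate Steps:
I(l, P) = -6 + P*(5 + 2*P)/8 (I(l, P) = -6 + ((P + (P + 5))*P)/8 = -6 + ((P + (5 + P))*P)/8 = -6 + ((5 + 2*P)*P)/8 = -6 + (P*(5 + 2*P))/8 = -6 + P*(5 + 2*P)/8)
(-89 - 1139)*I(15, -20) = (-89 - 1139)*(-6 + (¼)*(-20)² + (5/8)*(-20)) = -1228*(-6 + (¼)*400 - 25/2) = -1228*(-6 + 100 - 25/2) = -1228*163/2 = -100082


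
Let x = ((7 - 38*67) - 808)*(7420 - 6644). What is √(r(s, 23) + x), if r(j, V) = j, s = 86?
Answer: I*√2597186 ≈ 1611.6*I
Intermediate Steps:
x = -2597272 (x = ((7 - 2546) - 808)*776 = (-2539 - 808)*776 = -3347*776 = -2597272)
√(r(s, 23) + x) = √(86 - 2597272) = √(-2597186) = I*√2597186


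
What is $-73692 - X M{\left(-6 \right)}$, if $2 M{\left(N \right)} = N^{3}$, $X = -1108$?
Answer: $-193356$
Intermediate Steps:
$M{\left(N \right)} = \frac{N^{3}}{2}$
$-73692 - X M{\left(-6 \right)} = -73692 - - 1108 \frac{\left(-6\right)^{3}}{2} = -73692 - - 1108 \cdot \frac{1}{2} \left(-216\right) = -73692 - \left(-1108\right) \left(-108\right) = -73692 - 119664 = -193356$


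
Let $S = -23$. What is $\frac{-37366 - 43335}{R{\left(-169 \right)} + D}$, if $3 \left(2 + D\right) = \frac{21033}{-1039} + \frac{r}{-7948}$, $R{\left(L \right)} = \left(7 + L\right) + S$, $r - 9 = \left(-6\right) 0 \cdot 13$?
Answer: $\frac{666426598372}{1599967309} \approx 416.52$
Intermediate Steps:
$r = 9$ ($r = 9 + \left(-6\right) 0 \cdot 13 = 9 + 0 \cdot 13 = 9 + 0 = 9$)
$R{\left(L \right)} = -16 + L$ ($R{\left(L \right)} = \left(7 + L\right) - 23 = -16 + L$)
$D = - \frac{72242489}{8257972}$ ($D = -2 + \frac{\frac{21033}{-1039} + \frac{9}{-7948}}{3} = -2 + \frac{21033 \left(- \frac{1}{1039}\right) + 9 \left(- \frac{1}{7948}\right)}{3} = -2 + \frac{- \frac{21033}{1039} - \frac{9}{7948}}{3} = -2 + \frac{1}{3} \left(- \frac{167179635}{8257972}\right) = -2 - \frac{55726545}{8257972} = - \frac{72242489}{8257972} \approx -8.7482$)
$\frac{-37366 - 43335}{R{\left(-169 \right)} + D} = \frac{-37366 - 43335}{\left(-16 - 169\right) - \frac{72242489}{8257972}} = - \frac{80701}{-185 - \frac{72242489}{8257972}} = - \frac{80701}{- \frac{1599967309}{8257972}} = \left(-80701\right) \left(- \frac{8257972}{1599967309}\right) = \frac{666426598372}{1599967309}$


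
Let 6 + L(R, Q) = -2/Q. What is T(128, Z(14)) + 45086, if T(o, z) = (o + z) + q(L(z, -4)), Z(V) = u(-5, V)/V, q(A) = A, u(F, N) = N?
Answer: 90419/2 ≈ 45210.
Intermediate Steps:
L(R, Q) = -6 - 2/Q
Z(V) = 1 (Z(V) = V/V = 1)
T(o, z) = -11/2 + o + z (T(o, z) = (o + z) + (-6 - 2/(-4)) = (o + z) + (-6 - 2*(-¼)) = (o + z) + (-6 + ½) = (o + z) - 11/2 = -11/2 + o + z)
T(128, Z(14)) + 45086 = (-11/2 + 128 + 1) + 45086 = 247/2 + 45086 = 90419/2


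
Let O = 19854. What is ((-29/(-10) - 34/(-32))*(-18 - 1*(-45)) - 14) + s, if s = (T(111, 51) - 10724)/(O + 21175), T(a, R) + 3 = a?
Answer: 304365451/3282320 ≈ 92.729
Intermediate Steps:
T(a, R) = -3 + a
s = -10616/41029 (s = ((-3 + 111) - 10724)/(19854 + 21175) = (108 - 10724)/41029 = -10616*1/41029 = -10616/41029 ≈ -0.25874)
((-29/(-10) - 34/(-32))*(-18 - 1*(-45)) - 14) + s = ((-29/(-10) - 34/(-32))*(-18 - 1*(-45)) - 14) - 10616/41029 = ((-29*(-1/10) - 34*(-1/32))*(-18 + 45) - 14) - 10616/41029 = ((29/10 + 17/16)*27 - 14) - 10616/41029 = ((317/80)*27 - 14) - 10616/41029 = (8559/80 - 14) - 10616/41029 = 7439/80 - 10616/41029 = 304365451/3282320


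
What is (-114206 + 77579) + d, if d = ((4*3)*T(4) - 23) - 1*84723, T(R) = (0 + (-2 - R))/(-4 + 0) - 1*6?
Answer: -121427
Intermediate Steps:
T(R) = -11/2 + R/4 (T(R) = (-2 - R)/(-4) - 6 = (-2 - R)*(-1/4) - 6 = (1/2 + R/4) - 6 = -11/2 + R/4)
d = -84800 (d = ((4*3)*(-11/2 + (1/4)*4) - 23) - 1*84723 = (12*(-11/2 + 1) - 23) - 84723 = (12*(-9/2) - 23) - 84723 = (-54 - 23) - 84723 = -77 - 84723 = -84800)
(-114206 + 77579) + d = (-114206 + 77579) - 84800 = -36627 - 84800 = -121427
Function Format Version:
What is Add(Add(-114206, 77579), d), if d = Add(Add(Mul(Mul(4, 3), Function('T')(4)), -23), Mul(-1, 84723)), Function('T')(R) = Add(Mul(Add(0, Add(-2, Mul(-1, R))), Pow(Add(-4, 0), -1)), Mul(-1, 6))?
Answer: -121427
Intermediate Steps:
Function('T')(R) = Add(Rational(-11, 2), Mul(Rational(1, 4), R)) (Function('T')(R) = Add(Mul(Add(-2, Mul(-1, R)), Pow(-4, -1)), -6) = Add(Mul(Add(-2, Mul(-1, R)), Rational(-1, 4)), -6) = Add(Add(Rational(1, 2), Mul(Rational(1, 4), R)), -6) = Add(Rational(-11, 2), Mul(Rational(1, 4), R)))
d = -84800 (d = Add(Add(Mul(Mul(4, 3), Add(Rational(-11, 2), Mul(Rational(1, 4), 4))), -23), Mul(-1, 84723)) = Add(Add(Mul(12, Add(Rational(-11, 2), 1)), -23), -84723) = Add(Add(Mul(12, Rational(-9, 2)), -23), -84723) = Add(Add(-54, -23), -84723) = Add(-77, -84723) = -84800)
Add(Add(-114206, 77579), d) = Add(Add(-114206, 77579), -84800) = Add(-36627, -84800) = -121427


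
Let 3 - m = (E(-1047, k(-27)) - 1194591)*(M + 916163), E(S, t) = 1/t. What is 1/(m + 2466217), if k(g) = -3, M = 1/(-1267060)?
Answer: 1900590/2080087128564579773 ≈ 9.1371e-13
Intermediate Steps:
M = -1/1267060 ≈ -7.8923e-7
m = 2080082441297211743/1900590 (m = 3 - (1/(-3) - 1194591)*(-1/1267060 + 916163) = 3 - (-1/3 - 1194591)*1160833490779/1267060 = 3 - (-3583774)*1160833490779/(3*1267060) = 3 - 1*(-2080082441291509973/1900590) = 3 + 2080082441291509973/1900590 = 2080082441297211743/1900590 ≈ 1.0944e+12)
1/(m + 2466217) = 1/(2080082441297211743/1900590 + 2466217) = 1/(2080087128564579773/1900590) = 1900590/2080087128564579773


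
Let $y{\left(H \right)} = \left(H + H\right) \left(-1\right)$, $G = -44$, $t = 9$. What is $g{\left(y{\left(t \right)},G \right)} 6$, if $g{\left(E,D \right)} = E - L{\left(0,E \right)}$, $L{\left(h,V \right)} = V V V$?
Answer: $34884$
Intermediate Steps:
$L{\left(h,V \right)} = V^{3}$ ($L{\left(h,V \right)} = V^{2} V = V^{3}$)
$y{\left(H \right)} = - 2 H$ ($y{\left(H \right)} = 2 H \left(-1\right) = - 2 H$)
$g{\left(E,D \right)} = E - E^{3}$
$g{\left(y{\left(t \right)},G \right)} 6 = \left(\left(-2\right) 9 - \left(\left(-2\right) 9\right)^{3}\right) 6 = \left(-18 - \left(-18\right)^{3}\right) 6 = \left(-18 - -5832\right) 6 = \left(-18 + 5832\right) 6 = 5814 \cdot 6 = 34884$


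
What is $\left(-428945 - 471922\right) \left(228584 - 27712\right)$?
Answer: $-180958956024$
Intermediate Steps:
$\left(-428945 - 471922\right) \left(228584 - 27712\right) = \left(-900867\right) 200872 = -180958956024$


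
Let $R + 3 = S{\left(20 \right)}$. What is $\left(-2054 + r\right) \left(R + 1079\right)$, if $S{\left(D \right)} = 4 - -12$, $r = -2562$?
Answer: $-5040672$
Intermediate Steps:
$S{\left(D \right)} = 16$ ($S{\left(D \right)} = 4 + 12 = 16$)
$R = 13$ ($R = -3 + 16 = 13$)
$\left(-2054 + r\right) \left(R + 1079\right) = \left(-2054 - 2562\right) \left(13 + 1079\right) = \left(-4616\right) 1092 = -5040672$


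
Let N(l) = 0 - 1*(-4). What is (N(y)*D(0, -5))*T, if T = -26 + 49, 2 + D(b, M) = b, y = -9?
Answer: -184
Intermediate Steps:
D(b, M) = -2 + b
T = 23
N(l) = 4 (N(l) = 0 + 4 = 4)
(N(y)*D(0, -5))*T = (4*(-2 + 0))*23 = (4*(-2))*23 = -8*23 = -184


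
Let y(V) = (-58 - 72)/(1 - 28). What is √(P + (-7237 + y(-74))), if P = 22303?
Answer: 136*√66/9 ≈ 122.76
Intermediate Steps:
y(V) = 130/27 (y(V) = -130/(-27) = -130*(-1/27) = 130/27)
√(P + (-7237 + y(-74))) = √(22303 + (-7237 + 130/27)) = √(22303 - 195269/27) = √(406912/27) = 136*√66/9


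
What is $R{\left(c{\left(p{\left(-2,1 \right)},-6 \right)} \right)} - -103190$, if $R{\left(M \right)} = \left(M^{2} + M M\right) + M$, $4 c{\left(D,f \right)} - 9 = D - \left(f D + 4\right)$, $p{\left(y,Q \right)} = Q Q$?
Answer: $103211$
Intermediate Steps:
$p{\left(y,Q \right)} = Q^{2}$
$c{\left(D,f \right)} = \frac{5}{4} + \frac{D}{4} - \frac{D f}{4}$ ($c{\left(D,f \right)} = \frac{9}{4} + \frac{D - \left(f D + 4\right)}{4} = \frac{9}{4} + \frac{D - \left(D f + 4\right)}{4} = \frac{9}{4} + \frac{D - \left(4 + D f\right)}{4} = \frac{9}{4} + \frac{-4 + D - D f}{4} = \frac{9}{4} - \left(1 - \frac{D}{4} + \frac{D f}{4}\right) = \frac{5}{4} + \frac{D}{4} - \frac{D f}{4}$)
$R{\left(M \right)} = M + 2 M^{2}$ ($R{\left(M \right)} = \left(M^{2} + M^{2}\right) + M = 2 M^{2} + M = M + 2 M^{2}$)
$R{\left(c{\left(p{\left(-2,1 \right)},-6 \right)} \right)} - -103190 = \left(\frac{5}{4} + \frac{1^{2}}{4} - \frac{1}{4} \cdot 1^{2} \left(-6\right)\right) \left(1 + 2 \left(\frac{5}{4} + \frac{1^{2}}{4} - \frac{1}{4} \cdot 1^{2} \left(-6\right)\right)\right) - -103190 = \left(\frac{5}{4} + \frac{1}{4} \cdot 1 - \frac{1}{4} \left(-6\right)\right) \left(1 + 2 \left(\frac{5}{4} + \frac{1}{4} \cdot 1 - \frac{1}{4} \left(-6\right)\right)\right) + 103190 = \left(\frac{5}{4} + \frac{1}{4} + \frac{3}{2}\right) \left(1 + 2 \left(\frac{5}{4} + \frac{1}{4} + \frac{3}{2}\right)\right) + 103190 = 3 \left(1 + 2 \cdot 3\right) + 103190 = 3 \left(1 + 6\right) + 103190 = 3 \cdot 7 + 103190 = 21 + 103190 = 103211$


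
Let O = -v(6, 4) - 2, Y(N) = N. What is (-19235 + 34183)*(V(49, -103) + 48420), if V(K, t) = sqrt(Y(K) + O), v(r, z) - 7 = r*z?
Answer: 723841952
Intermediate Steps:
v(r, z) = 7 + r*z
O = -33 (O = -(7 + 6*4) - 2 = -(7 + 24) - 2 = -1*31 - 2 = -31 - 2 = -33)
V(K, t) = sqrt(-33 + K) (V(K, t) = sqrt(K - 33) = sqrt(-33 + K))
(-19235 + 34183)*(V(49, -103) + 48420) = (-19235 + 34183)*(sqrt(-33 + 49) + 48420) = 14948*(sqrt(16) + 48420) = 14948*(4 + 48420) = 14948*48424 = 723841952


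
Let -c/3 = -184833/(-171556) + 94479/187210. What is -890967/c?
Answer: 433563424760620/2309592057 ≈ 1.8772e+5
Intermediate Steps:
c = -6928776171/1459863580 (c = -3*(-184833/(-171556) + 94479/187210) = -3*(-184833*(-1/171556) + 94479*(1/187210)) = -3*(16803/15596 + 94479/187210) = -3*2309592057/1459863580 = -6928776171/1459863580 ≈ -4.7462)
-890967/c = -890967/(-6928776171/1459863580) = -890967*(-1459863580/6928776171) = 433563424760620/2309592057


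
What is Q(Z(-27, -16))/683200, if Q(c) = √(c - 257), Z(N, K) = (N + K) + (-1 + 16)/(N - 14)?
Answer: I*√504915/28011200 ≈ 2.5367e-5*I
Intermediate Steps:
Z(N, K) = K + N + 15/(-14 + N) (Z(N, K) = (K + N) + 15/(-14 + N) = K + N + 15/(-14 + N))
Q(c) = √(-257 + c)
Q(Z(-27, -16))/683200 = √(-257 + (15 + (-27)² - 14*(-16) - 14*(-27) - 16*(-27))/(-14 - 27))/683200 = √(-257 + (15 + 729 + 224 + 378 + 432)/(-41))*(1/683200) = √(-257 - 1/41*1778)*(1/683200) = √(-257 - 1778/41)*(1/683200) = √(-12315/41)*(1/683200) = (I*√504915/41)*(1/683200) = I*√504915/28011200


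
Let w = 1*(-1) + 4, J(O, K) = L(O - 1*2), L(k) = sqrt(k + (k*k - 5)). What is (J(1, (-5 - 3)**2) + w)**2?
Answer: (3 + I*sqrt(5))**2 ≈ 4.0 + 13.416*I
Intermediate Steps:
L(k) = sqrt(-5 + k + k**2) (L(k) = sqrt(k + (k**2 - 5)) = sqrt(k + (-5 + k**2)) = sqrt(-5 + k + k**2))
J(O, K) = sqrt(-7 + O + (-2 + O)**2) (J(O, K) = sqrt(-5 + (O - 1*2) + (O - 1*2)**2) = sqrt(-5 + (O - 2) + (O - 2)**2) = sqrt(-5 + (-2 + O) + (-2 + O)**2) = sqrt(-7 + O + (-2 + O)**2))
w = 3 (w = -1 + 4 = 3)
(J(1, (-5 - 3)**2) + w)**2 = (sqrt(-7 + 1 + (-2 + 1)**2) + 3)**2 = (sqrt(-7 + 1 + (-1)**2) + 3)**2 = (sqrt(-7 + 1 + 1) + 3)**2 = (sqrt(-5) + 3)**2 = (I*sqrt(5) + 3)**2 = (3 + I*sqrt(5))**2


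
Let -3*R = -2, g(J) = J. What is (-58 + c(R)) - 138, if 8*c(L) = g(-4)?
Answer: -393/2 ≈ -196.50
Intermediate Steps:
R = 2/3 (R = -1/3*(-2) = 2/3 ≈ 0.66667)
c(L) = -1/2 (c(L) = (1/8)*(-4) = -1/2)
(-58 + c(R)) - 138 = (-58 - 1/2) - 138 = -117/2 - 138 = -393/2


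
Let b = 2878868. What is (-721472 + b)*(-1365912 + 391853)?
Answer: -2101430990364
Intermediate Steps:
(-721472 + b)*(-1365912 + 391853) = (-721472 + 2878868)*(-1365912 + 391853) = 2157396*(-974059) = -2101430990364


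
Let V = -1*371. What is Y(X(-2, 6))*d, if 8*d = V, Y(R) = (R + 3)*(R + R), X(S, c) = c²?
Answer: -130221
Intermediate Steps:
Y(R) = 2*R*(3 + R) (Y(R) = (3 + R)*(2*R) = 2*R*(3 + R))
V = -371
d = -371/8 (d = (⅛)*(-371) = -371/8 ≈ -46.375)
Y(X(-2, 6))*d = (2*6²*(3 + 6²))*(-371/8) = (2*36*(3 + 36))*(-371/8) = (2*36*39)*(-371/8) = 2808*(-371/8) = -130221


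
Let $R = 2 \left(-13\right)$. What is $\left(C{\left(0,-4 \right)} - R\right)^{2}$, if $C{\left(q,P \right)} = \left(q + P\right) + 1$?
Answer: $529$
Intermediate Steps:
$C{\left(q,P \right)} = 1 + P + q$ ($C{\left(q,P \right)} = \left(P + q\right) + 1 = 1 + P + q$)
$R = -26$
$\left(C{\left(0,-4 \right)} - R\right)^{2} = \left(\left(1 - 4 + 0\right) - -26\right)^{2} = \left(-3 + 26\right)^{2} = 23^{2} = 529$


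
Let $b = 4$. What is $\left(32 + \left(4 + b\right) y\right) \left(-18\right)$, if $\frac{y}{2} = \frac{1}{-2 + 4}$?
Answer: $-720$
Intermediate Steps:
$y = 1$ ($y = \frac{2}{-2 + 4} = \frac{2}{2} = 2 \cdot \frac{1}{2} = 1$)
$\left(32 + \left(4 + b\right) y\right) \left(-18\right) = \left(32 + \left(4 + 4\right) 1\right) \left(-18\right) = \left(32 + 8 \cdot 1\right) \left(-18\right) = \left(32 + 8\right) \left(-18\right) = 40 \left(-18\right) = -720$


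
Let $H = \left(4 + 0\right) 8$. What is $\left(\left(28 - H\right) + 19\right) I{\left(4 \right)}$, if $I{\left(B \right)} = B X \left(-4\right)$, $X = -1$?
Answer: $240$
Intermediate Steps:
$H = 32$ ($H = 4 \cdot 8 = 32$)
$I{\left(B \right)} = 4 B$ ($I{\left(B \right)} = B \left(-1\right) \left(-4\right) = - B \left(-4\right) = 4 B$)
$\left(\left(28 - H\right) + 19\right) I{\left(4 \right)} = \left(\left(28 - 32\right) + 19\right) 4 \cdot 4 = \left(\left(28 - 32\right) + 19\right) 16 = \left(-4 + 19\right) 16 = 15 \cdot 16 = 240$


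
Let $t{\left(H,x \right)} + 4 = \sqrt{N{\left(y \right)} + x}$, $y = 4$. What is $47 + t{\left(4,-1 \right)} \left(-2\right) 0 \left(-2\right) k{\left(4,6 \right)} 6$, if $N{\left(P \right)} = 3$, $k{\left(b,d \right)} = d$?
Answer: $47$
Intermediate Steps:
$t{\left(H,x \right)} = -4 + \sqrt{3 + x}$
$47 + t{\left(4,-1 \right)} \left(-2\right) 0 \left(-2\right) k{\left(4,6 \right)} 6 = 47 + \left(-4 + \sqrt{3 - 1}\right) \left(-2\right) 0 \left(-2\right) 6 \cdot 6 = 47 + \left(-4 + \sqrt{2}\right) \left(-2\right) 0 \left(-2\right) 36 = 47 + \left(8 - 2 \sqrt{2}\right) 0 \left(-2\right) 36 = 47 + 0 \left(-2\right) 36 = 47 + 0 \cdot 36 = 47 + 0 = 47$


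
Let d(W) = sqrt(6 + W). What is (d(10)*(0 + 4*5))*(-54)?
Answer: -4320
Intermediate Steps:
(d(10)*(0 + 4*5))*(-54) = (sqrt(6 + 10)*(0 + 4*5))*(-54) = (sqrt(16)*(0 + 20))*(-54) = (4*20)*(-54) = 80*(-54) = -4320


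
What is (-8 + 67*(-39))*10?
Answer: -26210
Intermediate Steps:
(-8 + 67*(-39))*10 = (-8 - 2613)*10 = -2621*10 = -26210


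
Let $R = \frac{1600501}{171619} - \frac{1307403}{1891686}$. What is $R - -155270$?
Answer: $\frac{2400528276833829}{15459488554} \approx 1.5528 \cdot 10^{5}$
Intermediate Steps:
$R = \frac{133489054249}{15459488554}$ ($R = 1600501 \cdot \frac{1}{171619} - \frac{435801}{630562} = \frac{228643}{24517} - \frac{435801}{630562} = \frac{133489054249}{15459488554} \approx 8.6348$)
$R - -155270 = \frac{133489054249}{15459488554} - -155270 = \frac{133489054249}{15459488554} + 155270 = \frac{2400528276833829}{15459488554}$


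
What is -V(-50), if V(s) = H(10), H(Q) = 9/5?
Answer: -9/5 ≈ -1.8000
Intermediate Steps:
H(Q) = 9/5 (H(Q) = 9*(1/5) = 9/5)
V(s) = 9/5
-V(-50) = -1*9/5 = -9/5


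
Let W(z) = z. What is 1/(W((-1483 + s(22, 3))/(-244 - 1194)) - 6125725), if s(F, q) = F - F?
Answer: -1438/8808791067 ≈ -1.6325e-7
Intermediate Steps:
s(F, q) = 0
1/(W((-1483 + s(22, 3))/(-244 - 1194)) - 6125725) = 1/((-1483 + 0)/(-244 - 1194) - 6125725) = 1/(-1483/(-1438) - 6125725) = 1/(-1483*(-1/1438) - 6125725) = 1/(1483/1438 - 6125725) = 1/(-8808791067/1438) = -1438/8808791067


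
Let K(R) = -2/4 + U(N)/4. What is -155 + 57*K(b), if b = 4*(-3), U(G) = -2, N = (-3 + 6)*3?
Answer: -212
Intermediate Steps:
N = 9 (N = 3*3 = 9)
b = -12
K(R) = -1 (K(R) = -2/4 - 2/4 = -2*¼ - 2*¼ = -½ - ½ = -1)
-155 + 57*K(b) = -155 + 57*(-1) = -155 - 57 = -212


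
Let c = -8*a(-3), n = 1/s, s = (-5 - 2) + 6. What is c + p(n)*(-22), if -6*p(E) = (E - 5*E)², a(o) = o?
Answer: 248/3 ≈ 82.667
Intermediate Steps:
s = -1 (s = -7 + 6 = -1)
n = -1 (n = 1/(-1) = -1)
c = 24 (c = -8*(-3) = 24)
p(E) = -8*E²/3 (p(E) = -(E - 5*E)²/6 = -16*E²/6 = -8*E²/3)
c + p(n)*(-22) = 24 - 8/3*(-1)²*(-22) = 24 - 8/3*1*(-22) = 24 - 8/3*(-22) = 24 + 176/3 = 248/3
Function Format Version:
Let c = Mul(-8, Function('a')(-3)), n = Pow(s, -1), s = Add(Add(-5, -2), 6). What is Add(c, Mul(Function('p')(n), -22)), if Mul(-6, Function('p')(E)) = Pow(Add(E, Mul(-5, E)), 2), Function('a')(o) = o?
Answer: Rational(248, 3) ≈ 82.667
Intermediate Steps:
s = -1 (s = Add(-7, 6) = -1)
n = -1 (n = Pow(-1, -1) = -1)
c = 24 (c = Mul(-8, -3) = 24)
Function('p')(E) = Mul(Rational(-8, 3), Pow(E, 2)) (Function('p')(E) = Mul(Rational(-1, 6), Pow(Add(E, Mul(-5, E)), 2)) = Mul(Rational(-1, 6), Pow(Mul(-4, E), 2)) = Mul(Rational(-1, 6), Mul(16, Pow(E, 2))) = Mul(Rational(-8, 3), Pow(E, 2)))
Add(c, Mul(Function('p')(n), -22)) = Add(24, Mul(Mul(Rational(-8, 3), Pow(-1, 2)), -22)) = Add(24, Mul(Mul(Rational(-8, 3), 1), -22)) = Add(24, Mul(Rational(-8, 3), -22)) = Add(24, Rational(176, 3)) = Rational(248, 3)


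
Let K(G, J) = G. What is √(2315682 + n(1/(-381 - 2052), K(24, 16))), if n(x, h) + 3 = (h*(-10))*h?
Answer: √2309919 ≈ 1519.8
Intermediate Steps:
n(x, h) = -3 - 10*h² (n(x, h) = -3 + (h*(-10))*h = -3 + (-10*h)*h = -3 - 10*h²)
√(2315682 + n(1/(-381 - 2052), K(24, 16))) = √(2315682 + (-3 - 10*24²)) = √(2315682 + (-3 - 10*576)) = √(2315682 + (-3 - 5760)) = √(2315682 - 5763) = √2309919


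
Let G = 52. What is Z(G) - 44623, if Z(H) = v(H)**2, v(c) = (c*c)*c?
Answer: 19770565041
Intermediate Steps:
v(c) = c**3 (v(c) = c**2*c = c**3)
Z(H) = H**6 (Z(H) = (H**3)**2 = H**6)
Z(G) - 44623 = 52**6 - 44623 = 19770609664 - 44623 = 19770565041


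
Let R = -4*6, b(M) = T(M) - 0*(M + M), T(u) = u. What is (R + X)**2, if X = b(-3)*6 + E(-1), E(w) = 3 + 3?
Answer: 1296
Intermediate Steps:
E(w) = 6
b(M) = M (b(M) = M - 0*(M + M) = M - 0*2*M = M - 1*0 = M + 0 = M)
R = -24
X = -12 (X = -3*6 + 6 = -18 + 6 = -12)
(R + X)**2 = (-24 - 12)**2 = (-36)**2 = 1296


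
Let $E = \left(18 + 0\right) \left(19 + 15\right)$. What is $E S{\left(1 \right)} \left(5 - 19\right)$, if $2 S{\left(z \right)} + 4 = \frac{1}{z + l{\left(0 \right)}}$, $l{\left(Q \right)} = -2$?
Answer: $21420$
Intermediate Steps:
$E = 612$ ($E = 18 \cdot 34 = 612$)
$S{\left(z \right)} = -2 + \frac{1}{2 \left(-2 + z\right)}$ ($S{\left(z \right)} = -2 + \frac{1}{2 \left(z - 2\right)} = -2 + \frac{1}{2 \left(-2 + z\right)}$)
$E S{\left(1 \right)} \left(5 - 19\right) = 612 \frac{9 - 4}{2 \left(-2 + 1\right)} \left(5 - 19\right) = 612 \frac{9 - 4}{2 \left(-1\right)} \left(5 - 19\right) = 612 \cdot \frac{1}{2} \left(-1\right) 5 \left(-14\right) = 612 \left(- \frac{5}{2}\right) \left(-14\right) = \left(-1530\right) \left(-14\right) = 21420$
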